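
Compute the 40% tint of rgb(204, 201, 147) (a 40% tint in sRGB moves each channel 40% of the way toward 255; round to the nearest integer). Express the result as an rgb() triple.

A 40% tint moves each channel 40% toward 255:
  R: 204 + 20.4 = 224.4 → 224
  G: 201 + 0.4×(255−201) = 201 + 21.6 = 222.6 → 223
  B: 147 + 43.2 = 190.2 → 190

rgb(224, 223, 190)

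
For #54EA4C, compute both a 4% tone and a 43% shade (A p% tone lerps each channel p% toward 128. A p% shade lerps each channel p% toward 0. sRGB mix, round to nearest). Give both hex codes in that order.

#56E64E, #30852B

#54EA4C is rgb(84, 234, 76).
4% tone:
  R: 84 + 1.76 = 85.76 → 86
  G: 234 + 0.04×(128−234) = 234 − 4.24 = 229.76 → 230
  B: 76 + 2.08 = 78.08 → 78
  → #56E64E
43% shade:
  R: 84 + 0.43×(0−84) = 84 − 36.12 = 47.88 → 48
  G: 234 + 0.43×(0−234) = 234 − 100.62 = 133.38 → 133
  B: 76 + 0.43×(0−76) = 76 − 32.68 = 43.32 → 43
  → #30852B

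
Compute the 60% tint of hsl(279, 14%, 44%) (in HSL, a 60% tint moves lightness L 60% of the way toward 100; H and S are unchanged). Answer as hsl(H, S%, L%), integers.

hsl(279, 14%, 78%)

L moves 60% from 44 toward 100: 44 + 33.6 = 77.6 → 78.
H and S are unchanged.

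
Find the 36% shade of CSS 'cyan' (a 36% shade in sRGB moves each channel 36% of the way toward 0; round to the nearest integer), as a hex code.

CSS cyan is rgb(0, 255, 255).
A 36% shade moves each channel 36% toward 0:
  R: 0 + 0.36×(0−0) = 0 + 0 = 0 → 0
  G: 255 + 0.36×(0−255) = 255 − 91.8 = 163.2 → 163
  B: 255 + 0.36×(0−255) = 255 − 91.8 = 163.2 → 163
rgb(0, 163, 163) = #00A3A3.

#00A3A3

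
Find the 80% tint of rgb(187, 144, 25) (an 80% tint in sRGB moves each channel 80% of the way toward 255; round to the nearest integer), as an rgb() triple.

rgb(241, 233, 209)

Lerp each channel 80% toward 255:
  R: 187 + 0.8×(255−187) = 187 + 54.4 = 241.4 → 241
  G: 144 + 0.8×(255−144) = 144 + 88.8 = 232.8 → 233
  B: 25 + 0.8×(255−25) = 25 + 184 = 209 → 209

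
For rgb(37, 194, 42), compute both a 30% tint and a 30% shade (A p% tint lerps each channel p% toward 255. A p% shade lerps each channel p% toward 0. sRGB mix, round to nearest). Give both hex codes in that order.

#66D46A, #1A881D

30% tint:
  R: 37 + 65.4 = 102.4 → 102
  G: 194 + 0.3×(255−194) = 194 + 18.3 = 212.3 → 212
  B: 42 + 0.3×(255−42) = 42 + 63.9 = 105.9 → 106
  → #66D46A
30% shade:
  R: 37 − 11.1 = 25.9 → 26
  G: 194 − 58.2 = 135.8 → 136
  B: 42 + 0.3×(0−42) = 42 − 12.6 = 29.4 → 29
  → #1A881D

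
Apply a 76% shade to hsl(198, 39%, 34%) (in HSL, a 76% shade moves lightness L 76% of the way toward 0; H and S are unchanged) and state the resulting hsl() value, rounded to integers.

hsl(198, 39%, 8%)

L moves 76% from 34 toward 0: 34 − 25.84 = 8.16 → 8.
H and S are unchanged.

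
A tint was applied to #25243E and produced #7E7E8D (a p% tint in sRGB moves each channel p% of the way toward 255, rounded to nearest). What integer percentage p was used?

#25243E is rgb(37, 36, 62); #7E7E8D is rgb(126, 126, 141).
On the G channel (widest range): 126 ≈ 36 + (p/100)(255 − 36), so p ≈ 100×(126 − 36)/(255 − 36) = 9000/219 = 41.10.
p = 41 reproduces all three channels after rounding.

41%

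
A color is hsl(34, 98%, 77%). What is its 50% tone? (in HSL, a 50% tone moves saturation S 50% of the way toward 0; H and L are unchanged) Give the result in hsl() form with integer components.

hsl(34, 49%, 77%)

S moves 50% from 98 toward 0: 98 − 49 = 49 → 49.
H and L are unchanged.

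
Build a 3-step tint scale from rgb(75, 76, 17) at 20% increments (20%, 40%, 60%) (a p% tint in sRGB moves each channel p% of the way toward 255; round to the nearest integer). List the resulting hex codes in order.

#6f7041, #939470, #b7b7a0

20%: (75 + 36 = 111→111, 76 + 35.8 = 111.8→112, 17 + 47.6 = 64.6→65) → #6f7041
40%: (75 + 72 = 147→147, 76 + 71.6 = 147.6→148, 17 + 95.2 = 112.2→112) → #939470
60%: (75 + 108 = 183→183, 76 + 107.4 = 183.4→183, 17 + 142.8 = 159.8→160) → #b7b7a0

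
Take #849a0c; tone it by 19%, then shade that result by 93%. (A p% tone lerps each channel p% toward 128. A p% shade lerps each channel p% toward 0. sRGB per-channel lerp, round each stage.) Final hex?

#849a0c is rgb(132, 154, 12).
A 19% tone moves each channel 19% toward 128:
  R: 132 + 0.19×(128−132) = 132 − 0.76 = 131.24 → 131
  G: 154 + 0.19×(128−154) = 154 − 4.94 = 149.06 → 149
  B: 12 + 0.19×(128−12) = 12 + 22.04 = 34.04 → 34
After the tone: rgb(131, 149, 34) = #839522.
Lerp each channel 93% toward 0:
  R: 131 + 0.93×(0−131) = 131 − 121.83 = 9.17 → 9
  G: 149 − 138.57 = 10.43 → 10
  B: 34 − 31.62 = 2.38 → 2
rgb(9, 10, 2) = #090a02.

#090a02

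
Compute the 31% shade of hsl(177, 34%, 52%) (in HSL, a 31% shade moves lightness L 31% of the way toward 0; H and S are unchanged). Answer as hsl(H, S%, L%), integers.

hsl(177, 34%, 36%)

L moves 31% from 52 toward 0: 52 − 16.12 = 35.88 → 36.
H and S are unchanged.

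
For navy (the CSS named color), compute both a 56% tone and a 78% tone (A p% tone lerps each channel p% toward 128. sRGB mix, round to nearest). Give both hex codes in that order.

CSS navy is rgb(0, 0, 128).
56% tone:
  R: 0 + 0.56×(128−0) = 0 + 71.68 = 71.68 → 72
  G: 0 + 71.68 = 71.68 → 72
  B: 128 + 0.56×(128−128) = 128 + 0 = 128 → 128
  → #484880
78% tone:
  R: 0 + 99.84 = 99.84 → 100
  G: 0 + 0.78×(128−0) = 0 + 99.84 = 99.84 → 100
  B: 128 + 0 = 128 → 128
  → #646480

#484880, #646480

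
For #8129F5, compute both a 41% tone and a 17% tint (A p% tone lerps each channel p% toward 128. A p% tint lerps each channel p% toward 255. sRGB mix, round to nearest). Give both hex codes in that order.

#8129F5 is rgb(129, 41, 245).
41% tone:
  R: 129 + 0.41×(128−129) = 129 − 0.41 = 128.59 → 129
  G: 41 + 0.41×(128−41) = 41 + 35.67 = 76.67 → 77
  B: 245 − 47.97 = 197.03 → 197
  → #814DC5
17% tint:
  R: 129 + 0.17×(255−129) = 129 + 21.42 = 150.42 → 150
  G: 41 + 0.17×(255−41) = 41 + 36.38 = 77.38 → 77
  B: 245 + 0.17×(255−245) = 245 + 1.7 = 246.7 → 247
  → #964DF7

#814DC5, #964DF7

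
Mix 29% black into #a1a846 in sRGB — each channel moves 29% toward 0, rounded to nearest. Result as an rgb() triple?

rgb(114, 119, 50)

#a1a846 is rgb(161, 168, 70).
Per channel, c → c + 0.29(0 − c):
  R: 161 − 46.69 = 114.31 → 114
  G: 168 + 0.29×(0−168) = 168 − 48.72 = 119.28 → 119
  B: 70 − 20.3 = 49.7 → 50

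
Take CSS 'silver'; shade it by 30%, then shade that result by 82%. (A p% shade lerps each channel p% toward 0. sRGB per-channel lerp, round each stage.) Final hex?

CSS silver is rgb(192, 192, 192).
A 30% shade moves each channel 30% toward 0:
  R: 192 + 0.3×(0−192) = 192 − 57.6 = 134.4 → 134
  G: 192 + 0.3×(0−192) = 192 − 57.6 = 134.4 → 134
  B: 192 + 0.3×(0−192) = 192 − 57.6 = 134.4 → 134
After the shade: rgb(134, 134, 134) = #868686.
Lerp each channel 82% toward 0:
  R: 134 − 109.88 = 24.12 → 24
  G: 134 + 0.82×(0−134) = 134 − 109.88 = 24.12 → 24
  B: 134 + 0.82×(0−134) = 134 − 109.88 = 24.12 → 24
rgb(24, 24, 24) = #181818.

#181818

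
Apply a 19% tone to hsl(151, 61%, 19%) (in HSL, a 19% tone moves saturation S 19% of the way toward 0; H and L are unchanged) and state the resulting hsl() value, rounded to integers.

hsl(151, 49%, 19%)

S moves 19% from 61 toward 0: 61 − 11.59 = 49.41 → 49.
H and L are unchanged.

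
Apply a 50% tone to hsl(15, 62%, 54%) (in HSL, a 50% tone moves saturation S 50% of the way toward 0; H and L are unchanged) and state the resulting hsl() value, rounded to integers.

S moves 50% from 62 toward 0: 62 − 31 = 31 → 31.
H and L are unchanged.

hsl(15, 31%, 54%)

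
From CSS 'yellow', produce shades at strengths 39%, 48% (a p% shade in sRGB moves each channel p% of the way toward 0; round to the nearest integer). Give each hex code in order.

#9C9C00, #858500

CSS yellow is rgb(255, 255, 0).
39%: (255 − 99.45 = 155.55→156, 255 − 99.45 = 155.55→156, 0→0) → #9C9C00
48%: (255 − 122.4 = 132.6→133, 255 − 122.4 = 132.6→133, 0→0) → #858500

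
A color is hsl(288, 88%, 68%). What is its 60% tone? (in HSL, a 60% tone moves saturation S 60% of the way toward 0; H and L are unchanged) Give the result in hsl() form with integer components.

S moves 60% from 88 toward 0: 88 − 52.8 = 35.2 → 35.
H and L are unchanged.

hsl(288, 35%, 68%)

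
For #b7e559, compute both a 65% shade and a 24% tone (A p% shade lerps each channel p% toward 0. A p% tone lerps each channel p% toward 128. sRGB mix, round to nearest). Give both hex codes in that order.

#40501f, #aacd62

#b7e559 is rgb(183, 229, 89).
65% shade:
  R: 183 + 0.65×(0−183) = 183 − 118.95 = 64.05 → 64
  G: 229 − 148.85 = 80.15 → 80
  B: 89 + 0.65×(0−89) = 89 − 57.85 = 31.15 → 31
  → #40501f
24% tone:
  R: 183 + 0.24×(128−183) = 183 − 13.2 = 169.8 → 170
  G: 229 + 0.24×(128−229) = 229 − 24.24 = 204.76 → 205
  B: 89 + 9.36 = 98.36 → 98
  → #aacd62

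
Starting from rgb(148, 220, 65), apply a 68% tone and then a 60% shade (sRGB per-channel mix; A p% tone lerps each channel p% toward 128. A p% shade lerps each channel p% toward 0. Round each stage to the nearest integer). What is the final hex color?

Lerp each channel 68% toward 128:
  R: 148 + 0.68×(128−148) = 148 − 13.6 = 134.4 → 134
  G: 220 + 0.68×(128−220) = 220 − 62.56 = 157.44 → 157
  B: 65 + 42.84 = 107.84 → 108
After the tone: rgb(134, 157, 108) = #869d6c.
Per channel, c → c + 0.6(0 − c):
  R: 134 + 0.6×(0−134) = 134 − 80.4 = 53.6 → 54
  G: 157 + 0.6×(0−157) = 157 − 94.2 = 62.8 → 63
  B: 108 − 64.8 = 43.2 → 43
rgb(54, 63, 43) = #363f2b.

#363f2b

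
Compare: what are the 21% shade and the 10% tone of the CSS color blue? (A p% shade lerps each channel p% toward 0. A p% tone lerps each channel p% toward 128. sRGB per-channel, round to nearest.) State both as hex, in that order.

#0000c9, #0d0df2

CSS blue is rgb(0, 0, 255).
21% shade:
  R: 0 + 0 = 0 → 0
  G: 0 + 0 = 0 → 0
  B: 255 − 53.55 = 201.45 → 201
  → #0000c9
10% tone:
  R: 0 + 0.1×(128−0) = 0 + 12.8 = 12.8 → 13
  G: 0 + 12.8 = 12.8 → 13
  B: 255 − 12.7 = 242.3 → 242
  → #0d0df2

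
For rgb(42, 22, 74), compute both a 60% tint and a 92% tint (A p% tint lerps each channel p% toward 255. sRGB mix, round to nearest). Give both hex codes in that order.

60% tint:
  R: 42 + 127.8 = 169.8 → 170
  G: 22 + 139.8 = 161.8 → 162
  B: 74 + 0.6×(255−74) = 74 + 108.6 = 182.6 → 183
  → #AAA2B7
92% tint:
  R: 42 + 0.92×(255−42) = 42 + 195.96 = 237.96 → 238
  G: 22 + 0.92×(255−22) = 22 + 214.36 = 236.36 → 236
  B: 74 + 0.92×(255−74) = 74 + 166.52 = 240.52 → 241
  → #EEECF1

#AAA2B7, #EEECF1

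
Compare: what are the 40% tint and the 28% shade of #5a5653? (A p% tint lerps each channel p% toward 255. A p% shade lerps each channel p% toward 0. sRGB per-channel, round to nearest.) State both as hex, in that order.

#9c9a98, #413e3c

#5a5653 is rgb(90, 86, 83).
40% tint:
  R: 90 + 66 = 156 → 156
  G: 86 + 0.4×(255−86) = 86 + 67.6 = 153.6 → 154
  B: 83 + 68.8 = 151.8 → 152
  → #9c9a98
28% shade:
  R: 90 − 25.2 = 64.8 → 65
  G: 86 − 24.08 = 61.92 → 62
  B: 83 + 0.28×(0−83) = 83 − 23.24 = 59.76 → 60
  → #413e3c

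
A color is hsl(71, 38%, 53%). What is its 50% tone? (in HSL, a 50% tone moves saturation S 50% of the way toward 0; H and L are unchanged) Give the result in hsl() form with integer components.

hsl(71, 19%, 53%)

S moves 50% from 38 toward 0: 38 − 19 = 19 → 19.
H and L are unchanged.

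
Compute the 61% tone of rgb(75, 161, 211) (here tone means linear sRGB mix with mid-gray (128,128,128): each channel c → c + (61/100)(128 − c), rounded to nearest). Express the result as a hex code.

Lerp each channel 61% toward 128:
  R: 75 + 32.33 = 107.33 → 107
  G: 161 + 0.61×(128−161) = 161 − 20.13 = 140.87 → 141
  B: 211 + 0.61×(128−211) = 211 − 50.63 = 160.37 → 160
rgb(107, 141, 160) = #6B8DA0.

#6B8DA0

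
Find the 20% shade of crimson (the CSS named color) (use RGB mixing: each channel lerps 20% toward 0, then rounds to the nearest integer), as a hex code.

#b01030

CSS crimson is rgb(220, 20, 60).
A 20% shade moves each channel 20% toward 0:
  R: 220 + 0.2×(0−220) = 220 − 44 = 176 → 176
  G: 20 + 0.2×(0−20) = 20 − 4 = 16 → 16
  B: 60 − 12 = 48 → 48
rgb(176, 16, 48) = #b01030.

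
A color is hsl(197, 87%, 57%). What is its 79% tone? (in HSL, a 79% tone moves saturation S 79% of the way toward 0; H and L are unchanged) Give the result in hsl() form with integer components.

S moves 79% from 87 toward 0: 87 − 68.73 = 18.27 → 18.
H and L are unchanged.

hsl(197, 18%, 57%)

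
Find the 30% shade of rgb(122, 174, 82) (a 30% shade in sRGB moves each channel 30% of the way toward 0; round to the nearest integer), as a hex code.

#557A39

A 30% shade moves each channel 30% toward 0:
  R: 122 + 0.3×(0−122) = 122 − 36.6 = 85.4 → 85
  G: 174 + 0.3×(0−174) = 174 − 52.2 = 121.8 → 122
  B: 82 + 0.3×(0−82) = 82 − 24.6 = 57.4 → 57
rgb(85, 122, 57) = #557A39.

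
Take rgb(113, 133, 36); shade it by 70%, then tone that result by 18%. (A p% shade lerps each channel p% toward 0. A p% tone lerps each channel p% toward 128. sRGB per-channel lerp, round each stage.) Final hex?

Lerp each channel 70% toward 0:
  R: 113 − 79.1 = 33.9 → 34
  G: 133 − 93.1 = 39.9 → 40
  B: 36 + 0.7×(0−36) = 36 − 25.2 = 10.8 → 11
After the shade: rgb(34, 40, 11) = #22280b.
Per channel, c → c + 0.18(128 − c):
  R: 34 + 16.92 = 50.92 → 51
  G: 40 + 0.18×(128−40) = 40 + 15.84 = 55.84 → 56
  B: 11 + 0.18×(128−11) = 11 + 21.06 = 32.06 → 32
rgb(51, 56, 32) = #333820.

#333820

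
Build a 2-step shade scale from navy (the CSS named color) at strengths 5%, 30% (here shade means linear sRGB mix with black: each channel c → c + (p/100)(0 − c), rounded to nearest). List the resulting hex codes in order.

#00007a, #00005a

CSS navy is rgb(0, 0, 128).
5%: (0→0, 0→0, 128 − 6.4 = 121.6→122) → #00007a
30%: (0→0, 0→0, 128 − 38.4 = 89.6→90) → #00005a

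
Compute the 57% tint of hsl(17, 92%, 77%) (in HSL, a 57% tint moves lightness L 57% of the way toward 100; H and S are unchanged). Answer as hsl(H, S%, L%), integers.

hsl(17, 92%, 90%)

L moves 57% from 77 toward 100: 77 + 13.11 = 90.11 → 90.
H and S are unchanged.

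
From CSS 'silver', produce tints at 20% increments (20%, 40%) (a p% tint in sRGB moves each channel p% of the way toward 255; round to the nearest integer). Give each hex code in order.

#cdcdcd, #d9d9d9

CSS silver is rgb(192, 192, 192).
20%: (192 + 12.6 = 204.6→205, 192 + 12.6 = 204.6→205, 192 + 12.6 = 204.6→205) → #cdcdcd
40%: (192 + 25.2 = 217.2→217, 192 + 25.2 = 217.2→217, 192 + 25.2 = 217.2→217) → #d9d9d9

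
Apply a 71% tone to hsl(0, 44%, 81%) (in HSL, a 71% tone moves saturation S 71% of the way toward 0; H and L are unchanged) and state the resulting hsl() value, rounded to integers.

S moves 71% from 44 toward 0: 44 − 31.24 = 12.76 → 13.
H and L are unchanged.

hsl(0, 13%, 81%)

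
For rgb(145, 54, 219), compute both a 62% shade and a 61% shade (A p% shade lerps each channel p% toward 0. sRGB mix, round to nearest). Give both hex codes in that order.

#371553, #391555

62% shade:
  R: 145 − 89.9 = 55.1 → 55
  G: 54 + 0.62×(0−54) = 54 − 33.48 = 20.52 → 21
  B: 219 + 0.62×(0−219) = 219 − 135.78 = 83.22 → 83
  → #371553
61% shade:
  R: 145 − 88.45 = 56.55 → 57
  G: 54 + 0.61×(0−54) = 54 − 32.94 = 21.06 → 21
  B: 219 + 0.61×(0−219) = 219 − 133.59 = 85.41 → 85
  → #391555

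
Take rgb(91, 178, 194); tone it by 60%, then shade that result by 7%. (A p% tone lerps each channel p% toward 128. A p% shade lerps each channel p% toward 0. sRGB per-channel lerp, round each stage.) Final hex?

Per channel, c → c + 0.6(128 − c):
  R: 91 + 22.2 = 113.2 → 113
  G: 178 + 0.6×(128−178) = 178 − 30 = 148 → 148
  B: 194 + 0.6×(128−194) = 194 − 39.6 = 154.4 → 154
After the tone: rgb(113, 148, 154) = #71949A.
A 7% shade moves each channel 7% toward 0:
  R: 113 − 7.91 = 105.09 → 105
  G: 148 + 0.07×(0−148) = 148 − 10.36 = 137.64 → 138
  B: 154 + 0.07×(0−154) = 154 − 10.78 = 143.22 → 143
rgb(105, 138, 143) = #698A8F.

#698A8F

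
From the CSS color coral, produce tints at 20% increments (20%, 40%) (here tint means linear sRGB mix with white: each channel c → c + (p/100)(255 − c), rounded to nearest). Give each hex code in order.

#FF9973, #FFB296

CSS coral is rgb(255, 127, 80).
20%: (255→255, 127 + 25.6 = 152.6→153, 80 + 35 = 115→115) → #FF9973
40%: (255→255, 127 + 51.2 = 178.2→178, 80 + 70 = 150→150) → #FFB296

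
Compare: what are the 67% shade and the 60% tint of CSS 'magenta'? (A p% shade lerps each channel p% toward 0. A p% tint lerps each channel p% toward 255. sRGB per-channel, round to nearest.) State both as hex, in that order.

#540054, #ff99ff

CSS magenta is rgb(255, 0, 255).
67% shade:
  R: 255 + 0.67×(0−255) = 255 − 170.85 = 84.15 → 84
  G: 0 + 0 = 0 → 0
  B: 255 − 170.85 = 84.15 → 84
  → #540054
60% tint:
  R: 255 + 0 = 255 → 255
  G: 0 + 153 = 153 → 153
  B: 255 + 0.6×(255−255) = 255 + 0 = 255 → 255
  → #ff99ff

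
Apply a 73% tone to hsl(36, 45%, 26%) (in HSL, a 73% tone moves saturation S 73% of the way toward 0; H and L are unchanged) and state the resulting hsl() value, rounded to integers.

hsl(36, 12%, 26%)

S moves 73% from 45 toward 0: 45 − 32.85 = 12.15 → 12.
H and L are unchanged.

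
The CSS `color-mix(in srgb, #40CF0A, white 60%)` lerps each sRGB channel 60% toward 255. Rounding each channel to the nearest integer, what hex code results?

#B3EC9D

#40CF0A is rgb(64, 207, 10).
A 60% tint moves each channel 60% toward 255:
  R: 64 + 0.6×(255−64) = 64 + 114.6 = 178.6 → 179
  G: 207 + 28.8 = 235.8 → 236
  B: 10 + 0.6×(255−10) = 10 + 147 = 157 → 157
rgb(179, 236, 157) = #B3EC9D.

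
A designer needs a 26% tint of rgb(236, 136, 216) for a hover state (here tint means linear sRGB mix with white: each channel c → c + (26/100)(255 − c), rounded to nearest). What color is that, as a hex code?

A 26% tint moves each channel 26% toward 255:
  R: 236 + 0.26×(255−236) = 236 + 4.94 = 240.94 → 241
  G: 136 + 0.26×(255−136) = 136 + 30.94 = 166.94 → 167
  B: 216 + 0.26×(255−216) = 216 + 10.14 = 226.14 → 226
rgb(241, 167, 226) = #F1A7E2.

#F1A7E2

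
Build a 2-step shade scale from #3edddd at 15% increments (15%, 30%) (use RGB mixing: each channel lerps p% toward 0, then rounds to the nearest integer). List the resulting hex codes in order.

#35bcbc, #2b9b9b

#3edddd is rgb(62, 221, 221).
15%: (62 − 9.3 = 52.7→53, 221 − 33.15 = 187.85→188, 221 − 33.15 = 187.85→188) → #35bcbc
30%: (62 − 18.6 = 43.4→43, 221 − 66.3 = 154.7→155, 221 − 66.3 = 154.7→155) → #2b9b9b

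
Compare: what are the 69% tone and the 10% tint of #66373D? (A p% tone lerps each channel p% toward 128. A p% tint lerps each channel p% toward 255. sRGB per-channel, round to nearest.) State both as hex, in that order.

#78696B, #754B50

#66373D is rgb(102, 55, 61).
69% tone:
  R: 102 + 17.94 = 119.94 → 120
  G: 55 + 50.37 = 105.37 → 105
  B: 61 + 0.69×(128−61) = 61 + 46.23 = 107.23 → 107
  → #78696B
10% tint:
  R: 102 + 0.1×(255−102) = 102 + 15.3 = 117.3 → 117
  G: 55 + 0.1×(255−55) = 55 + 20 = 75 → 75
  B: 61 + 19.4 = 80.4 → 80
  → #754B50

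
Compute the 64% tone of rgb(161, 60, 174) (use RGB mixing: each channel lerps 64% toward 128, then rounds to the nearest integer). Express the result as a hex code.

#8c6891

Per channel, c → c + 0.64(128 − c):
  R: 161 − 21.12 = 139.88 → 140
  G: 60 + 0.64×(128−60) = 60 + 43.52 = 103.52 → 104
  B: 174 + 0.64×(128−174) = 174 − 29.44 = 144.56 → 145
rgb(140, 104, 145) = #8c6891.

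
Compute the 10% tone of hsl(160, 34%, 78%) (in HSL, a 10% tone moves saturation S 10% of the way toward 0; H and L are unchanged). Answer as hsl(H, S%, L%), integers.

hsl(160, 31%, 78%)

S moves 10% from 34 toward 0: 34 − 3.4 = 30.6 → 31.
H and L are unchanged.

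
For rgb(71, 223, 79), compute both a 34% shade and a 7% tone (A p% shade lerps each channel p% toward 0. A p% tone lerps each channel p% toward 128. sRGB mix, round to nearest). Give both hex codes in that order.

#2F9334, #4BD852

34% shade:
  R: 71 + 0.34×(0−71) = 71 − 24.14 = 46.86 → 47
  G: 223 + 0.34×(0−223) = 223 − 75.82 = 147.18 → 147
  B: 79 − 26.86 = 52.14 → 52
  → #2F9334
7% tone:
  R: 71 + 3.99 = 74.99 → 75
  G: 223 + 0.07×(128−223) = 223 − 6.65 = 216.35 → 216
  B: 79 + 0.07×(128−79) = 79 + 3.43 = 82.43 → 82
  → #4BD852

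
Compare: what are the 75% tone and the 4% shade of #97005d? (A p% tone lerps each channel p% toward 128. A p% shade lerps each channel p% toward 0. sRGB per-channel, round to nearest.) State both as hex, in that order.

#866077, #910059

#97005d is rgb(151, 0, 93).
75% tone:
  R: 151 − 17.25 = 133.75 → 134
  G: 0 + 96 = 96 → 96
  B: 93 + 0.75×(128−93) = 93 + 26.25 = 119.25 → 119
  → #866077
4% shade:
  R: 151 + 0.04×(0−151) = 151 − 6.04 = 144.96 → 145
  G: 0 + 0.04×(0−0) = 0 + 0 = 0 → 0
  B: 93 − 3.72 = 89.28 → 89
  → #910059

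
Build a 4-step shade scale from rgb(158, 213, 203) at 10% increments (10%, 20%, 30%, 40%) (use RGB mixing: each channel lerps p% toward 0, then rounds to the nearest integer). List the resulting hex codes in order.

#8EC0B7, #7EAAA2, #6F958E, #5F807A

10%: (158 − 15.8 = 142.2→142, 213 − 21.3 = 191.7→192, 203 − 20.3 = 182.7→183) → #8EC0B7
20%: (158 − 31.6 = 126.4→126, 213 − 42.6 = 170.4→170, 203 − 40.6 = 162.4→162) → #7EAAA2
30%: (158 − 47.4 = 110.6→111, 213 − 63.9 = 149.1→149, 203 − 60.9 = 142.1→142) → #6F958E
40%: (158 − 63.2 = 94.8→95, 213 − 85.2 = 127.8→128, 203 − 81.2 = 121.8→122) → #5F807A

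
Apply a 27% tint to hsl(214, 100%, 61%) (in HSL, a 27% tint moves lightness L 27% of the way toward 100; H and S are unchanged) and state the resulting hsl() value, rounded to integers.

hsl(214, 100%, 72%)

L moves 27% from 61 toward 100: 61 + 10.53 = 71.53 → 72.
H and S are unchanged.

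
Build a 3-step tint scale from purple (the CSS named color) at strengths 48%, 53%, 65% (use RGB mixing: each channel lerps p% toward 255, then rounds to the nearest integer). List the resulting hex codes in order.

#BD7ABD, #C387C3, #D3A6D3

CSS purple is rgb(128, 0, 128).
48%: (128 + 60.96 = 188.96→189, 0 + 122.4 = 122.4→122, 128 + 60.96 = 188.96→189) → #BD7ABD
53%: (128 + 67.31 = 195.31→195, 0 + 135.15 = 135.15→135, 128 + 67.31 = 195.31→195) → #C387C3
65%: (128 + 82.55 = 210.55→211, 0 + 165.75 = 165.75→166, 128 + 82.55 = 210.55→211) → #D3A6D3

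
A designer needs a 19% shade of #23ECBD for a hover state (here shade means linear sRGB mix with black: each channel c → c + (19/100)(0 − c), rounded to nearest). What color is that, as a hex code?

#1CBF99

#23ECBD is rgb(35, 236, 189).
Per channel, c → c + 0.19(0 − c):
  R: 35 − 6.65 = 28.35 → 28
  G: 236 + 0.19×(0−236) = 236 − 44.84 = 191.16 → 191
  B: 189 + 0.19×(0−189) = 189 − 35.91 = 153.09 → 153
rgb(28, 191, 153) = #1CBF99.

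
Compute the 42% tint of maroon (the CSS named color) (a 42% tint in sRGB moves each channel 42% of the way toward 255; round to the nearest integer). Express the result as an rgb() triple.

CSS maroon is rgb(128, 0, 0).
Lerp each channel 42% toward 255:
  R: 128 + 0.42×(255−128) = 128 + 53.34 = 181.34 → 181
  G: 0 + 107.1 = 107.1 → 107
  B: 0 + 0.42×(255−0) = 0 + 107.1 = 107.1 → 107

rgb(181, 107, 107)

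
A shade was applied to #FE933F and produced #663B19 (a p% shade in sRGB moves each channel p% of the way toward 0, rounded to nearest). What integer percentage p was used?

60%

#FE933F is rgb(254, 147, 63); #663B19 is rgb(102, 59, 25).
On the R channel (widest range): 102 ≈ 254 + (p/100)(0 − 254), so p ≈ 100×(102 − 254)/(0 − 254) = -15200/-254 = 59.84.
p = 60 reproduces all three channels after rounding.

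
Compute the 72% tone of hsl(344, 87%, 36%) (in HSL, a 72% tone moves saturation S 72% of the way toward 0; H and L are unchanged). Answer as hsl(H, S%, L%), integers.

hsl(344, 24%, 36%)

S moves 72% from 87 toward 0: 87 − 62.64 = 24.36 → 24.
H and L are unchanged.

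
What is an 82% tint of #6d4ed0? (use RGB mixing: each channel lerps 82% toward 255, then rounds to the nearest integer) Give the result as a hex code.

#6d4ed0 is rgb(109, 78, 208).
Per channel, c → c + 0.82(255 − c):
  R: 109 + 0.82×(255−109) = 109 + 119.72 = 228.72 → 229
  G: 78 + 0.82×(255−78) = 78 + 145.14 = 223.14 → 223
  B: 208 + 0.82×(255−208) = 208 + 38.54 = 246.54 → 247
rgb(229, 223, 247) = #e5dff7.

#e5dff7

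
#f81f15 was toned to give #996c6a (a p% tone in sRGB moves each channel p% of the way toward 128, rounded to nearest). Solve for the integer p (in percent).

#f81f15 is rgb(248, 31, 21); #996c6a is rgb(153, 108, 106).
On the R channel (widest range): 153 ≈ 248 + (p/100)(128 − 248), so p ≈ 100×(153 − 248)/(128 − 248) = -9500/-120 = 79.17.
p = 79 reproduces all three channels after rounding.

79%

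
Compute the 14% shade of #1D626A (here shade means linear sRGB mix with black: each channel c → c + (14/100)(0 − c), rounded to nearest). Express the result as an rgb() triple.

#1D626A is rgb(29, 98, 106).
Lerp each channel 14% toward 0:
  R: 29 − 4.06 = 24.94 → 25
  G: 98 + 0.14×(0−98) = 98 − 13.72 = 84.28 → 84
  B: 106 + 0.14×(0−106) = 106 − 14.84 = 91.16 → 91

rgb(25, 84, 91)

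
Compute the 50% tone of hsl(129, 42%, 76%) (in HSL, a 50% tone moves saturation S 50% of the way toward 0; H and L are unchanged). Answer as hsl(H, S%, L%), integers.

S moves 50% from 42 toward 0: 42 − 21 = 21 → 21.
H and L are unchanged.

hsl(129, 21%, 76%)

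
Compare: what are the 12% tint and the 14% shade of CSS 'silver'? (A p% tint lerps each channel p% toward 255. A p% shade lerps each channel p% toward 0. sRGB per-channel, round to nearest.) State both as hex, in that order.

CSS silver is rgb(192, 192, 192).
12% tint:
  R: 192 + 7.56 = 199.56 → 200
  G: 192 + 7.56 = 199.56 → 200
  B: 192 + 7.56 = 199.56 → 200
  → #C8C8C8
14% shade:
  R: 192 − 26.88 = 165.12 → 165
  G: 192 − 26.88 = 165.12 → 165
  B: 192 − 26.88 = 165.12 → 165
  → #A5A5A5

#C8C8C8, #A5A5A5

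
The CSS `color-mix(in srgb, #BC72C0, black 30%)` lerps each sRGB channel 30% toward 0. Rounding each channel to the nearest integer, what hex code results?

#845086

#BC72C0 is rgb(188, 114, 192).
Lerp each channel 30% toward 0:
  R: 188 + 0.3×(0−188) = 188 − 56.4 = 131.6 → 132
  G: 114 + 0.3×(0−114) = 114 − 34.2 = 79.8 → 80
  B: 192 + 0.3×(0−192) = 192 − 57.6 = 134.4 → 134
rgb(132, 80, 134) = #845086.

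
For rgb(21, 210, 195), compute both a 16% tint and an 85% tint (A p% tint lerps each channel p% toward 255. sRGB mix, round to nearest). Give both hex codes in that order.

#3ad9cd, #dcf8f6

16% tint:
  R: 21 + 0.16×(255−21) = 21 + 37.44 = 58.44 → 58
  G: 210 + 7.2 = 217.2 → 217
  B: 195 + 9.6 = 204.6 → 205
  → #3ad9cd
85% tint:
  R: 21 + 198.9 = 219.9 → 220
  G: 210 + 38.25 = 248.25 → 248
  B: 195 + 0.85×(255−195) = 195 + 51 = 246 → 246
  → #dcf8f6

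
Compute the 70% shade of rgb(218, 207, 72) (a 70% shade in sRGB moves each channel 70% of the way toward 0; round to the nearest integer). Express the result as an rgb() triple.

rgb(65, 62, 22)

A 70% shade moves each channel 70% toward 0:
  R: 218 + 0.7×(0−218) = 218 − 152.6 = 65.4 → 65
  G: 207 − 144.9 = 62.1 → 62
  B: 72 − 50.4 = 21.6 → 22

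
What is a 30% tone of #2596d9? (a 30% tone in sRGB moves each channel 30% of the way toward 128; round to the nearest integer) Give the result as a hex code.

#408fbe

#2596d9 is rgb(37, 150, 217).
A 30% tone moves each channel 30% toward 128:
  R: 37 + 27.3 = 64.3 → 64
  G: 150 + 0.3×(128−150) = 150 − 6.6 = 143.4 → 143
  B: 217 + 0.3×(128−217) = 217 − 26.7 = 190.3 → 190
rgb(64, 143, 190) = #408fbe.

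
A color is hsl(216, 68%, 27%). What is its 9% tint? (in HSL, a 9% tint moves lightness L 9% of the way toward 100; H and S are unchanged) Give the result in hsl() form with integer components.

L moves 9% from 27 toward 100: 27 + 6.57 = 33.57 → 34.
H and S are unchanged.

hsl(216, 68%, 34%)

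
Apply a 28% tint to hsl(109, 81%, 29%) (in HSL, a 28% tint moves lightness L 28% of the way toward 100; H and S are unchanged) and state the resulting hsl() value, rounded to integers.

L moves 28% from 29 toward 100: 29 + 19.88 = 48.88 → 49.
H and S are unchanged.

hsl(109, 81%, 49%)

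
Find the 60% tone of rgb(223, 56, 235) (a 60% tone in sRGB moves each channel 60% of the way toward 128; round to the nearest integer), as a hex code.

A 60% tone moves each channel 60% toward 128:
  R: 223 + 0.6×(128−223) = 223 − 57 = 166 → 166
  G: 56 + 43.2 = 99.2 → 99
  B: 235 − 64.2 = 170.8 → 171
rgb(166, 99, 171) = #a663ab.

#a663ab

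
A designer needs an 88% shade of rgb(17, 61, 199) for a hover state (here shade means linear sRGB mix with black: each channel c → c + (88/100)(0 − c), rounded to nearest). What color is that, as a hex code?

#020718

Lerp each channel 88% toward 0:
  R: 17 − 14.96 = 2.04 → 2
  G: 61 + 0.88×(0−61) = 61 − 53.68 = 7.32 → 7
  B: 199 + 0.88×(0−199) = 199 − 175.12 = 23.88 → 24
rgb(2, 7, 24) = #020718.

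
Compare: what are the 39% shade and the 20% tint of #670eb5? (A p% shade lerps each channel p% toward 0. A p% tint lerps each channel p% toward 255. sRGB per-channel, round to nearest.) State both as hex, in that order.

#3f096e, #853ec4

#670eb5 is rgb(103, 14, 181).
39% shade:
  R: 103 − 40.17 = 62.83 → 63
  G: 14 + 0.39×(0−14) = 14 − 5.46 = 8.54 → 9
  B: 181 + 0.39×(0−181) = 181 − 70.59 = 110.41 → 110
  → #3f096e
20% tint:
  R: 103 + 0.2×(255−103) = 103 + 30.4 = 133.4 → 133
  G: 14 + 0.2×(255−14) = 14 + 48.2 = 62.2 → 62
  B: 181 + 0.2×(255−181) = 181 + 14.8 = 195.8 → 196
  → #853ec4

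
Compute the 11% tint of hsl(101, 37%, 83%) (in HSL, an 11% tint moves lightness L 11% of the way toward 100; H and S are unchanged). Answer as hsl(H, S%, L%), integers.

L moves 11% from 83 toward 100: 83 + 1.87 = 84.87 → 85.
H and S are unchanged.

hsl(101, 37%, 85%)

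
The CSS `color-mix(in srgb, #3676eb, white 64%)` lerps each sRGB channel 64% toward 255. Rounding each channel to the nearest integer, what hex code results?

#3676eb is rgb(54, 118, 235).
Lerp each channel 64% toward 255:
  R: 54 + 0.64×(255−54) = 54 + 128.64 = 182.64 → 183
  G: 118 + 0.64×(255−118) = 118 + 87.68 = 205.68 → 206
  B: 235 + 0.64×(255−235) = 235 + 12.8 = 247.8 → 248
rgb(183, 206, 248) = #b7cef8.

#b7cef8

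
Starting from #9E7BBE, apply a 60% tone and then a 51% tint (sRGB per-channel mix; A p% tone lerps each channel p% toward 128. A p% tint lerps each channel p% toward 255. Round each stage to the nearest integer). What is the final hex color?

#9E7BBE is rgb(158, 123, 190).
Lerp each channel 60% toward 128:
  R: 158 + 0.6×(128−158) = 158 − 18 = 140 → 140
  G: 123 + 3 = 126 → 126
  B: 190 − 37.2 = 152.8 → 153
After the tone: rgb(140, 126, 153) = #8C7E99.
Lerp each channel 51% toward 255:
  R: 140 + 0.51×(255−140) = 140 + 58.65 = 198.65 → 199
  G: 126 + 0.51×(255−126) = 126 + 65.79 = 191.79 → 192
  B: 153 + 52.02 = 205.02 → 205
rgb(199, 192, 205) = #C7C0CD.

#C7C0CD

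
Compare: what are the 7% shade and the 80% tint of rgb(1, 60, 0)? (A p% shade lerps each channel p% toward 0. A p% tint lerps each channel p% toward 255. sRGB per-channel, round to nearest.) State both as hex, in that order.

7% shade:
  R: 1 − 0.07 = 0.93 → 1
  G: 60 − 4.2 = 55.8 → 56
  B: 0 + 0.07×(0−0) = 0 + 0 = 0 → 0
  → #013800
80% tint:
  R: 1 + 203.2 = 204.2 → 204
  G: 60 + 0.8×(255−60) = 60 + 156 = 216 → 216
  B: 0 + 0.8×(255−0) = 0 + 204 = 204 → 204
  → #CCD8CC

#013800, #CCD8CC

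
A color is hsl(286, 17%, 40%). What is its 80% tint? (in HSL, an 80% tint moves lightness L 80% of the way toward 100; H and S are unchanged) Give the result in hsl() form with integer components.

hsl(286, 17%, 88%)

L moves 80% from 40 toward 100: 40 + 48 = 88 → 88.
H and S are unchanged.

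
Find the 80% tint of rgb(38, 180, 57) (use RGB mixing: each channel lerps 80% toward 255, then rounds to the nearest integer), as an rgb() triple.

rgb(212, 240, 215)

Per channel, c → c + 0.8(255 − c):
  R: 38 + 0.8×(255−38) = 38 + 173.6 = 211.6 → 212
  G: 180 + 0.8×(255−180) = 180 + 60 = 240 → 240
  B: 57 + 158.4 = 215.4 → 215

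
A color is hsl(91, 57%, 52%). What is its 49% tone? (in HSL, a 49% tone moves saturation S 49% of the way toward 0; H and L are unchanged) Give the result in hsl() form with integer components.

hsl(91, 29%, 52%)

S moves 49% from 57 toward 0: 57 − 27.93 = 29.07 → 29.
H and L are unchanged.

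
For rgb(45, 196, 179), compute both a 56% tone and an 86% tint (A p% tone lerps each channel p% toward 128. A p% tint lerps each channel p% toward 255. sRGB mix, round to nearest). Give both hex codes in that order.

56% tone:
  R: 45 + 0.56×(128−45) = 45 + 46.48 = 91.48 → 91
  G: 196 − 38.08 = 157.92 → 158
  B: 179 − 28.56 = 150.44 → 150
  → #5B9E96
86% tint:
  R: 45 + 0.86×(255−45) = 45 + 180.6 = 225.6 → 226
  G: 196 + 0.86×(255−196) = 196 + 50.74 = 246.74 → 247
  B: 179 + 0.86×(255−179) = 179 + 65.36 = 244.36 → 244
  → #E2F7F4

#5B9E96, #E2F7F4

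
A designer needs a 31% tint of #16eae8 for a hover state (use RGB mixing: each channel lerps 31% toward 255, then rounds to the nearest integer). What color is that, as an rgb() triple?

rgb(94, 241, 239)

#16eae8 is rgb(22, 234, 232).
Lerp each channel 31% toward 255:
  R: 22 + 0.31×(255−22) = 22 + 72.23 = 94.23 → 94
  G: 234 + 0.31×(255−234) = 234 + 6.51 = 240.51 → 241
  B: 232 + 0.31×(255−232) = 232 + 7.13 = 239.13 → 239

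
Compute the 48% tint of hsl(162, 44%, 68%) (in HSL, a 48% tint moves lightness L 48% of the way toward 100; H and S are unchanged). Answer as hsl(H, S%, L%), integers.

hsl(162, 44%, 83%)

L moves 48% from 68 toward 100: 68 + 15.36 = 83.36 → 83.
H and S are unchanged.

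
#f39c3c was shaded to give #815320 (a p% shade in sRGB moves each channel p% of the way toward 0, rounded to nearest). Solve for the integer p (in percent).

47%

#f39c3c is rgb(243, 156, 60); #815320 is rgb(129, 83, 32).
On the R channel (widest range): 129 ≈ 243 + (p/100)(0 − 243), so p ≈ 100×(129 − 243)/(0 − 243) = -11400/-243 = 46.91.
p = 47 reproduces all three channels after rounding.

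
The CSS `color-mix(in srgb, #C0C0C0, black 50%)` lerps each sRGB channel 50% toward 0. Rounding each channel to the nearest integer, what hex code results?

#C0C0C0 is rgb(192, 192, 192).
Lerp each channel 50% toward 0:
  R: 192 + 0.5×(0−192) = 192 − 96 = 96 → 96
  G: 192 + 0.5×(0−192) = 192 − 96 = 96 → 96
  B: 192 − 96 = 96 → 96
rgb(96, 96, 96) = #606060.

#606060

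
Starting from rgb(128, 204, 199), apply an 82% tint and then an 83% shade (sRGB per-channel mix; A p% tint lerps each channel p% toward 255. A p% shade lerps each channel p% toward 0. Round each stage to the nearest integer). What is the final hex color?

#272a2a

Per channel, c → c + 0.82(255 − c):
  R: 128 + 104.14 = 232.14 → 232
  G: 204 + 0.82×(255−204) = 204 + 41.82 = 245.82 → 246
  B: 199 + 45.92 = 244.92 → 245
After the tint: rgb(232, 246, 245) = #e8f6f5.
Per channel, c → c + 0.83(0 − c):
  R: 232 + 0.83×(0−232) = 232 − 192.56 = 39.44 → 39
  G: 246 + 0.83×(0−246) = 246 − 204.18 = 41.82 → 42
  B: 245 − 203.35 = 41.65 → 42
rgb(39, 42, 42) = #272a2a.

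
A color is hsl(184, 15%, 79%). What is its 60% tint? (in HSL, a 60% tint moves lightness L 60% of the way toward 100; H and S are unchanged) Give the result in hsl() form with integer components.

hsl(184, 15%, 92%)

L moves 60% from 79 toward 100: 79 + 12.6 = 91.6 → 92.
H and S are unchanged.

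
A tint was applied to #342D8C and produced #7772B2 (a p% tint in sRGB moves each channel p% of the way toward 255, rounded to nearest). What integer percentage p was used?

33%

#342D8C is rgb(52, 45, 140); #7772B2 is rgb(119, 114, 178).
On the G channel (widest range): 114 ≈ 45 + (p/100)(255 − 45), so p ≈ 100×(114 − 45)/(255 − 45) = 6900/210 = 32.86.
p = 33 reproduces all three channels after rounding.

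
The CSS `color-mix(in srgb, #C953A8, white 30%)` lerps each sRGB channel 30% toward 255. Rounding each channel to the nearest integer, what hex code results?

#D987C2

#C953A8 is rgb(201, 83, 168).
Lerp each channel 30% toward 255:
  R: 201 + 16.2 = 217.2 → 217
  G: 83 + 0.3×(255−83) = 83 + 51.6 = 134.6 → 135
  B: 168 + 26.1 = 194.1 → 194
rgb(217, 135, 194) = #D987C2.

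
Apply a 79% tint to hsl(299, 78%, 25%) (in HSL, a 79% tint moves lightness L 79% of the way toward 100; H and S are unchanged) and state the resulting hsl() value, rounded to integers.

hsl(299, 78%, 84%)

L moves 79% from 25 toward 100: 25 + 59.25 = 84.25 → 84.
H and S are unchanged.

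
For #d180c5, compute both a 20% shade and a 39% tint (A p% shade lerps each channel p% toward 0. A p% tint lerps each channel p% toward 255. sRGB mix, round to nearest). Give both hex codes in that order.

#d180c5 is rgb(209, 128, 197).
20% shade:
  R: 209 − 41.8 = 167.2 → 167
  G: 128 + 0.2×(0−128) = 128 − 25.6 = 102.4 → 102
  B: 197 + 0.2×(0−197) = 197 − 39.4 = 157.6 → 158
  → #a7669e
39% tint:
  R: 209 + 0.39×(255−209) = 209 + 17.94 = 226.94 → 227
  G: 128 + 49.53 = 177.53 → 178
  B: 197 + 0.39×(255−197) = 197 + 22.62 = 219.62 → 220
  → #e3b2dc

#a7669e, #e3b2dc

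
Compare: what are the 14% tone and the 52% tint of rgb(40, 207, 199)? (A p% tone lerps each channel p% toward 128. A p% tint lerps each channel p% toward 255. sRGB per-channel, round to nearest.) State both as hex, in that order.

#34C4BD, #98E8E4

14% tone:
  R: 40 + 12.32 = 52.32 → 52
  G: 207 − 11.06 = 195.94 → 196
  B: 199 − 9.94 = 189.06 → 189
  → #34C4BD
52% tint:
  R: 40 + 0.52×(255−40) = 40 + 111.8 = 151.8 → 152
  G: 207 + 0.52×(255−207) = 207 + 24.96 = 231.96 → 232
  B: 199 + 29.12 = 228.12 → 228
  → #98E8E4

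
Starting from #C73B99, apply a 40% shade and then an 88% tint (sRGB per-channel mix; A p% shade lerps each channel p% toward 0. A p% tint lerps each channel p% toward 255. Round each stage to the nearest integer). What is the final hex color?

#EFE5EB

#C73B99 is rgb(199, 59, 153).
Lerp each channel 40% toward 0:
  R: 199 + 0.4×(0−199) = 199 − 79.6 = 119.4 → 119
  G: 59 − 23.6 = 35.4 → 35
  B: 153 − 61.2 = 91.8 → 92
After the shade: rgb(119, 35, 92) = #77235C.
An 88% tint moves each channel 88% toward 255:
  R: 119 + 0.88×(255−119) = 119 + 119.68 = 238.68 → 239
  G: 35 + 0.88×(255−35) = 35 + 193.6 = 228.6 → 229
  B: 92 + 0.88×(255−92) = 92 + 143.44 = 235.44 → 235
rgb(239, 229, 235) = #EFE5EB.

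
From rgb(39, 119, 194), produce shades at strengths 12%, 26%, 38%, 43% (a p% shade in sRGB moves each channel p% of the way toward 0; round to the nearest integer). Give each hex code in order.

#2269ab, #1d5890, #184a78, #16446f

12%: (39 − 4.68 = 34.32→34, 119 − 14.28 = 104.72→105, 194 − 23.28 = 170.72→171) → #2269ab
26%: (39 − 10.14 = 28.86→29, 119 − 30.94 = 88.06→88, 194 − 50.44 = 143.56→144) → #1d5890
38%: (39 − 14.82 = 24.18→24, 119 − 45.22 = 73.78→74, 194 − 73.72 = 120.28→120) → #184a78
43%: (39 − 16.77 = 22.23→22, 119 − 51.17 = 67.83→68, 194 − 83.42 = 110.58→111) → #16446f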